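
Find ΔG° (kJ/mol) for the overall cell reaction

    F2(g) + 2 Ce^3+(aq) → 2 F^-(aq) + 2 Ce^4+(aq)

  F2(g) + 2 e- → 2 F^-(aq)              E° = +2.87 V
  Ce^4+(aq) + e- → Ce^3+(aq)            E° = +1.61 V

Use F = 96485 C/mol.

−243 kJ/mol

In the reaction as written F2(g) is reduced, so the F₂/F⁻ couple is the cathode and Ce⁴⁺/Ce³⁺ is the anode.
E°cell = +2.87 − (+1.61) = +1.26 V; balancing electrons gives n = 2.
ΔG° = −nFE°cell = −(2)(96485)(+1.26) J/mol = −243 kJ/mol.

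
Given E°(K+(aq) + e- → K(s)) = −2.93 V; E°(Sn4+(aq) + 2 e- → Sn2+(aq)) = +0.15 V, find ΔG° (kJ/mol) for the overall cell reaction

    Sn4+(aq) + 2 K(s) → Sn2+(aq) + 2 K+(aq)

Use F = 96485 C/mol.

In the reaction as written Sn4+(aq) is reduced, so the Sn⁴⁺/Sn²⁺ couple is the cathode and K⁺/K is the anode.
E°cell = +0.15 − (−2.93) = +3.08 V; balancing electrons gives n = 2.
ΔG° = −nFE°cell = −(2)(96485)(+3.08) J/mol = −594 kJ/mol.

−594 kJ/mol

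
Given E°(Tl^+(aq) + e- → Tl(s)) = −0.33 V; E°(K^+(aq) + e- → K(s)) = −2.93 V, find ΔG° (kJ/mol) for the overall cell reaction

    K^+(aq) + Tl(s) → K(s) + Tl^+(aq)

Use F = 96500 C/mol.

In the reaction as written K^+(aq) is reduced, so the K⁺/K couple is the cathode and Tl⁺/Tl is the anode.
E°cell = −2.93 − (−0.33) = −2.60 V; balancing electrons gives n = 1.
ΔG° = −nFE°cell = −(1)(96500)(−2.60) J/mol = +251 kJ/mol.

+251 kJ/mol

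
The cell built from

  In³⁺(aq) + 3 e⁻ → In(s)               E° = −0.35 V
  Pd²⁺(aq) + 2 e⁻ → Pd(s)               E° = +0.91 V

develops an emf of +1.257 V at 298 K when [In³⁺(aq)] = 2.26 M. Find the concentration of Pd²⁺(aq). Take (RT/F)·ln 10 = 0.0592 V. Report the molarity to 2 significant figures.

The Pd²⁺/Pd couple has the larger reduction potential, so it is the cathode: E°cell = +0.91 − (−0.35) = +1.26 V and n = 6.
From the Nernst equation, log Q = n(E° − E)/0.0592 = 6·(+1.26 − (+1.257))/0.0592 = 0.304.
Balancing electrons gives 3 Pd²⁺(aq) + 2 In(s) → 3 Pd(s) + 2 In³⁺(aq); thus Q = [In³⁺(aq)]^2 / [Pd²⁺(aq)]^3.
Solving for the unknown gives log [Pd²⁺(aq)] = 0.135, so [Pd²⁺(aq)] ≈ 1.4 M.

1.4 M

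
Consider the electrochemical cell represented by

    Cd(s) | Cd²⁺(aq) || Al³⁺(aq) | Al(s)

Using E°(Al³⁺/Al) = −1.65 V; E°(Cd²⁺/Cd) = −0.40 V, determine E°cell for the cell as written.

−1.25 V

By convention the left-hand electrode in cell notation is the anode (oxidation) and the right-hand electrode is the cathode (reduction).
E°cell = E°(right) − E°(left) = −1.65 − (−0.40) = −1.25 V.
The negative sign shows that, as written, the cell would require an external voltage to drive the reaction.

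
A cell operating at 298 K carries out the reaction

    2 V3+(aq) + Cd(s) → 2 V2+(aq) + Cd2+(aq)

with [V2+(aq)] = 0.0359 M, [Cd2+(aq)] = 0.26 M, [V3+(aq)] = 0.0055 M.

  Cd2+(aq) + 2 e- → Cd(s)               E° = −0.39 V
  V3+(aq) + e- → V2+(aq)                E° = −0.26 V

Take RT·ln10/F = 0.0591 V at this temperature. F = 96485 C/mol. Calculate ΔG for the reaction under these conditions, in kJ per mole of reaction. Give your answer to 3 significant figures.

−19.1 kJ/mol

The standard cell potential is −0.26 − (−0.39) = +0.13 V, with n = 2 electrons in the balanced equation.
Q = ([V2+(aq)]^2·[Cd2+(aq)]) / [V3+(aq)]^2 = 11.1, so log Q = 1.044 and E = +0.13 − (0.0591/2)(1.044) = +0.0991 V.
ΔG = −nFE = −(2)(96485)(+0.0991) J/mol = −19.1 kJ/mol.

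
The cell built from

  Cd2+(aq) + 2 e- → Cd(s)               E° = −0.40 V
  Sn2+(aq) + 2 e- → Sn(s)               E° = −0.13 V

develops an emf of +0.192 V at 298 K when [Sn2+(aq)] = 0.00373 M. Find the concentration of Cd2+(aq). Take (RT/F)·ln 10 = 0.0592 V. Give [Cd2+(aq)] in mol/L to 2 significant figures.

1.6 M

The Sn²⁺/Sn couple has the larger reduction potential, so it is the cathode: E°cell = −0.13 − (−0.40) = +0.27 V and n = 2.
From the Nernst equation, log Q = n(E° − E)/0.0592 = 2·(+0.27 − (+0.192))/0.0592 = 2.635.
The balanced reaction is Sn2+(aq) + Cd(s) → Sn(s) + Cd2+(aq), so Q = [Cd2+(aq)] / [Sn2+(aq)].
Isolating [Cd2+(aq)] in Q = 10^{2.635} yields log [Cd2+(aq)] = 0.207, i.e. 1.6 M.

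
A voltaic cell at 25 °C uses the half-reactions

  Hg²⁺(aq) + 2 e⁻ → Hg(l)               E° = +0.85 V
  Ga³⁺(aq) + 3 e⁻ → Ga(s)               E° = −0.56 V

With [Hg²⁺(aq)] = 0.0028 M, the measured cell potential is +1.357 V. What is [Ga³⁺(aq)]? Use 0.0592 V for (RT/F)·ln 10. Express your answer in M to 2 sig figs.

0.072 M

With Hg²⁺/Hg at the cathode and Ga³⁺/Ga at the anode, E°cell = +0.85 − (−0.56) = +1.41 V (n = 6).
Rearranging E = E° − (0.0592/n)·log Q gives log Q = 6(+1.41 − (+1.357))/0.0592 = 5.372.
The balanced reaction is 3 Hg²⁺(aq) + 2 Ga(s) → 3 Hg(l) + 2 Ga³⁺(aq), so Q = [Ga³⁺(aq)]^2 / [Hg²⁺(aq)]^3.
Isolating [Ga³⁺(aq)] in Q = 10^{5.372} yields log [Ga³⁺(aq)] = −1.143, i.e. 0.072 M.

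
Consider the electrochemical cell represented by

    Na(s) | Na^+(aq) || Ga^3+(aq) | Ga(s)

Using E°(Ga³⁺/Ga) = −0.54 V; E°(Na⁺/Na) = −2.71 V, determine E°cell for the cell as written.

By convention the left-hand electrode in cell notation is the anode (oxidation) and the right-hand electrode is the cathode (reduction).
E°cell = E°(right) − E°(left) = −0.54 − (−2.71) = +2.17 V.

+2.17 V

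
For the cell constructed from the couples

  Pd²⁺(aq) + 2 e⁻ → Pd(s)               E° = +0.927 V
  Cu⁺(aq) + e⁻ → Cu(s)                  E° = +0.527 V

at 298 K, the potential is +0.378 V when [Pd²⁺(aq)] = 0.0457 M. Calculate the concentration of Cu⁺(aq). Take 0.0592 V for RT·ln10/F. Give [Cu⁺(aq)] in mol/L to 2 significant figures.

Pd²⁺/Pd is the cathode (higher E°); E°cell = +0.927 − (+0.527) = +0.400 V with n = 2.
Since E = E° − (0.0592/n)·log Q, log Q = n(E° − E)/0.0592 = 0.743.
For Pd²⁺(aq) + 2 Cu(s) → Pd(s) + 2 Cu⁺(aq), the reaction quotient is Q = [Cu⁺(aq)]^2 / [Pd²⁺(aq)].
Solving for the unknown gives log [Cu⁺(aq)] = −0.299, so [Cu⁺(aq)] ≈ 0.50 M.

0.50 M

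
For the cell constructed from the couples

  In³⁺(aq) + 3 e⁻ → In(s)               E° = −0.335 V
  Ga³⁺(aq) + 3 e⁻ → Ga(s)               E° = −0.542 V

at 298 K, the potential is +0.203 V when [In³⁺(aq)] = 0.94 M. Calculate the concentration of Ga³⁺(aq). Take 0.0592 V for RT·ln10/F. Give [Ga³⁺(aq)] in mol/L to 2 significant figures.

The In³⁺/In couple has the larger reduction potential, so it is the cathode: E°cell = −0.335 − (−0.542) = +0.207 V and n = 3.
Rearranging E = E° − (0.0592/n)·log Q gives log Q = 3(+0.207 − (+0.203))/0.0592 = 0.203.
The balanced reaction is In³⁺(aq) + Ga(s) → In(s) + Ga³⁺(aq), so Q = [Ga³⁺(aq)] / [In³⁺(aq)].
Substituting the known concentrations and solving, log [Ga³⁺(aq)] = 0.176 and [Ga³⁺(aq)] = 1.5 M.

1.5 M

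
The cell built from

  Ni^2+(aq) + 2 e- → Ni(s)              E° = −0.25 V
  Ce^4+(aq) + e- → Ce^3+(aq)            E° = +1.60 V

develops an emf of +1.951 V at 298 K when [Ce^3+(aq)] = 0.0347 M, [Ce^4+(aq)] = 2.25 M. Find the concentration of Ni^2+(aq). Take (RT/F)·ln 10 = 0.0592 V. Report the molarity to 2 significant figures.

Ce⁴⁺/Ce³⁺ is the cathode (higher E°); E°cell = +1.60 − (−0.25) = +1.85 V with n = 2.
Rearranging E = E° − (0.0592/n)·log Q gives log Q = 2(+1.85 − (+1.951))/0.0592 = −3.412.
For 2 Ce^4+(aq) + Ni(s) → 2 Ce^3+(aq) + Ni^2+(aq), the reaction quotient is Q = ([Ce^3+(aq)]^2·[Ni^2+(aq)]) / [Ce^4+(aq)]^2.
Substituting the known concentrations and solving, log [Ni^2+(aq)] = 0.212 and [Ni^2+(aq)] = 1.6 M.

1.6 M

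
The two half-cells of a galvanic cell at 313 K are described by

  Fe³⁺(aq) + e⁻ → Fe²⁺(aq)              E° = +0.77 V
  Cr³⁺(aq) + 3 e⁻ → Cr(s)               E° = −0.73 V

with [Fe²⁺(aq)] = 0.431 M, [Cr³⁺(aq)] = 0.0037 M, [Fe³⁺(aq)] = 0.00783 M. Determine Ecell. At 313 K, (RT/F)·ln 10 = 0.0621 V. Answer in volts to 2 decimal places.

+1.44 V

Fe³⁺/Fe²⁺ is reduced (cathode, E° = +0.77 V) and Cr³⁺/Cr is oxidized (anode).
E°cell = +0.77 − (−0.73) = +1.50 V, with n = 3 electrons transferred.
Balancing gives 3 Fe³⁺(aq) + Cr(s) → 3 Fe²⁺(aq) + Cr³⁺(aq); hence Q = ([Fe²⁺(aq)]^3·[Cr³⁺(aq)]) / [Fe³⁺(aq)]^3 = 617 (log Q = 2.790).
Applying E = E° − (RT ln10/nF)·log Q gives +1.50 − (0.0621/3)(2.790) = +1.44 V.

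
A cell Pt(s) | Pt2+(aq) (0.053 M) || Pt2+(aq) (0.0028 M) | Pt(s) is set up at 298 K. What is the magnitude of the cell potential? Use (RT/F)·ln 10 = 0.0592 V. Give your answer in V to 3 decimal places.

0.038 V

For a concentration cell E°cell = 0, since both electrodes use the same couple.
The compartment with the higher Pt2+(aq) concentration (0.053 M) acts as the cathode; ions are reduced there and produced at the dilute (0.0028 M) anode.
With n = 2, Ecell = −(0.0592/2)·log([dilute]/[conc]) = −(0.0592/2)·log(0.0028/0.053) = +0.038 V.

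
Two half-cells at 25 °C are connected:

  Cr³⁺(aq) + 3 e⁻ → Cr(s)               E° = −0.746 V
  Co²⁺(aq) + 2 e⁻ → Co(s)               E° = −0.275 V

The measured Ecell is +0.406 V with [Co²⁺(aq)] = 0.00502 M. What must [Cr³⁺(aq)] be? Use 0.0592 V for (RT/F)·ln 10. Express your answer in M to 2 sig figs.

0.70 M

Co²⁺/Co is the cathode (higher E°); E°cell = −0.275 − (−0.746) = +0.471 V with n = 6.
Since E = E° − (0.0592/n)·log Q, log Q = n(E° − E)/0.0592 = 6.588.
The balanced reaction is 3 Co²⁺(aq) + 2 Cr(s) → 3 Co(s) + 2 Cr³⁺(aq), so Q = [Cr³⁺(aq)]^2 / [Co²⁺(aq)]^3.
Substituting the known concentrations and solving, log [Cr³⁺(aq)] = −0.155 and [Cr³⁺(aq)] = 0.70 M.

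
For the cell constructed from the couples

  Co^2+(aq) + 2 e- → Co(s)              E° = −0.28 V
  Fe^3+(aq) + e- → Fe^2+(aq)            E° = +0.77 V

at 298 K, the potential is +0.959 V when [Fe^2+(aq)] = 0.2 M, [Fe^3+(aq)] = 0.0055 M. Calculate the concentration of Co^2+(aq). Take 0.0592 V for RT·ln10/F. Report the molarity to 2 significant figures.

0.90 M

With Fe³⁺/Fe²⁺ at the cathode and Co²⁺/Co at the anode, E°cell = +0.77 − (−0.28) = +1.05 V (n = 2).
Rearranging E = E° − (0.0592/n)·log Q gives log Q = 2(+1.05 − (+0.959))/0.0592 = 3.074.
For 2 Fe^3+(aq) + Co(s) → 2 Fe^2+(aq) + Co^2+(aq), the reaction quotient is Q = ([Fe^2+(aq)]^2·[Co^2+(aq)]) / [Fe^3+(aq)]^2.
Solving for the unknown gives log [Co^2+(aq)] = −0.047, so [Co^2+(aq)] ≈ 0.90 M.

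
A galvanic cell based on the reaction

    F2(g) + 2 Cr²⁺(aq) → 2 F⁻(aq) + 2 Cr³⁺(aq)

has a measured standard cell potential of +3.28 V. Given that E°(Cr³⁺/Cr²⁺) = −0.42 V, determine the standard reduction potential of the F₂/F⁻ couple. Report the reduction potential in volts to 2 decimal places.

In the reaction as written the F₂/F⁻ couple is reduced (cathode) and Cr³⁺/Cr²⁺ is oxidized (anode), so E°cell = E°(F₂/F⁻) − E°(Cr³⁺/Cr²⁺).
E°(F₂/F⁻) = E°cell + E°(anode) = +3.28 + (−0.42) = +2.86 V.

+2.86 V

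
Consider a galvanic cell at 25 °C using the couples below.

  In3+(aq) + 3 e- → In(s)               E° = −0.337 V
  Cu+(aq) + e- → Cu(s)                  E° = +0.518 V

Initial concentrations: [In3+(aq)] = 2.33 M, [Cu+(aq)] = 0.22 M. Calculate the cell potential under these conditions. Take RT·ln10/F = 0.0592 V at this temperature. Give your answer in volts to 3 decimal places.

The Cu⁺/Cu couple has the more positive E°, so it is the cathode; In³⁺/In is the anode.
The standard potential is +0.518 − (−0.337) = +0.855 V and the balanced reaction transfers n = 3 electrons.
For the overall reaction 3 Cu+(aq) + In(s) → 3 Cu(s) + In3+(aq), Q = [In3+(aq)] / [Cu+(aq)]^3 = 219, giving log Q = 2.340.
Applying E = E° − (RT ln10/nF)·log Q gives +0.855 − (0.0592/3)(2.340) = +0.809 V.

+0.809 V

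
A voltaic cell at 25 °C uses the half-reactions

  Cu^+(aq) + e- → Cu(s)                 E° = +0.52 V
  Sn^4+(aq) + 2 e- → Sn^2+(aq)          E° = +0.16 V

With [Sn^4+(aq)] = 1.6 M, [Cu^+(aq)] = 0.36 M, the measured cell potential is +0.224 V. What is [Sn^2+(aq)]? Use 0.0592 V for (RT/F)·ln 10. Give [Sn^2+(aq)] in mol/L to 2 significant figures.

Cu⁺/Cu is the cathode (higher E°); E°cell = +0.52 − (+0.16) = +0.36 V with n = 2.
Since E = E° − (0.0592/n)·log Q, log Q = n(E° − E)/0.0592 = 4.595.
The balanced reaction is 2 Cu^+(aq) + Sn^2+(aq) → 2 Cu(s) + Sn^4+(aq), so Q = [Sn^4+(aq)] / ([Cu^+(aq)]^2·[Sn^2+(aq)]).
Substituting the known concentrations and solving, log [Sn^2+(aq)] = −3.503 and [Sn^2+(aq)] = 0.00031 M.

0.00031 M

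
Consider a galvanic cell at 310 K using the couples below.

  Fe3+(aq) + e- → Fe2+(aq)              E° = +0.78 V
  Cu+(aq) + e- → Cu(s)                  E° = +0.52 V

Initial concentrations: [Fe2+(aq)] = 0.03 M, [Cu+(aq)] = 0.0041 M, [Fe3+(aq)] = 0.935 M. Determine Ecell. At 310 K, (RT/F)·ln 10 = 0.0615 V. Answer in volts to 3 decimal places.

Since E°(Fe³⁺/Fe²⁺) > E°(Cu⁺/Cu), Fe³⁺/Fe²⁺ serves as the cathode.
E°cell = E°cat − E°an = +0.78 − (+0.52) = +0.26 V; n = 1.
Balancing gives Fe3+(aq) + Cu(s) → Fe2+(aq) + Cu+(aq); hence Q = ([Fe2+(aq)]·[Cu+(aq)]) / [Fe3+(aq)] = 0.000132 (log Q = −3.881).
By the Nernst equation, E = +0.26 − (0.0615/1)·(−3.881) = +0.499 V.

+0.499 V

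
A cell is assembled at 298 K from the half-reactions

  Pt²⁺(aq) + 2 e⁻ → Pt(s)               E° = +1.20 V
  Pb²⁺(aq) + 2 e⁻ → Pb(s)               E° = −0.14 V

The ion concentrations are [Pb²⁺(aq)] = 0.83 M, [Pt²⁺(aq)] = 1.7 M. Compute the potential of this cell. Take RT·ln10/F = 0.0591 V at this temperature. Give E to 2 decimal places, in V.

The Pt²⁺/Pt couple has the more positive E°, so it is the cathode; Pb²⁺/Pb is the anode.
The standard potential is +1.20 − (−0.14) = +1.34 V and the balanced reaction transfers n = 2 electrons.
Balancing gives Pt²⁺(aq) + Pb(s) → Pt(s) + Pb²⁺(aq); hence Q = [Pb²⁺(aq)] / [Pt²⁺(aq)] = 0.488 (log Q = −0.311).
E = E° − (0.0591/n)·log Q = +1.34 − (0.0591/2)(−0.311) = +1.35 V.

+1.35 V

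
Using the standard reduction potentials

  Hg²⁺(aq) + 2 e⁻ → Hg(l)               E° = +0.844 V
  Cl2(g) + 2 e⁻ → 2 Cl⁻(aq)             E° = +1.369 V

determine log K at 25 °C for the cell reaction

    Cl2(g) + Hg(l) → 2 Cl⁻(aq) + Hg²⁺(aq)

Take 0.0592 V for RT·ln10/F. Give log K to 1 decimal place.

log K = 17.7

The Cl₂/Cl⁻ couple is reduced (cathode); E°cell = +1.369 − (+0.844) = +0.525 V with n = 2.
At equilibrium E = 0, so log K = nE°cell / 0.0592 = (2)(+0.525) / 0.0592 = 17.7.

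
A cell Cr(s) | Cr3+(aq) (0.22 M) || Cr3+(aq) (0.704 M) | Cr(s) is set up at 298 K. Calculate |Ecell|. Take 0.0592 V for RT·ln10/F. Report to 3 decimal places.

For a concentration cell E°cell = 0, since both electrodes use the same couple.
The compartment with the higher Cr3+(aq) concentration (0.704 M) acts as the cathode; ions are reduced there and produced at the dilute (0.22 M) anode.
With n = 3, Ecell = −(0.0592/3)·log([dilute]/[conc]) = −(0.0592/3)·log(0.22/0.704) = +0.010 V.

0.010 V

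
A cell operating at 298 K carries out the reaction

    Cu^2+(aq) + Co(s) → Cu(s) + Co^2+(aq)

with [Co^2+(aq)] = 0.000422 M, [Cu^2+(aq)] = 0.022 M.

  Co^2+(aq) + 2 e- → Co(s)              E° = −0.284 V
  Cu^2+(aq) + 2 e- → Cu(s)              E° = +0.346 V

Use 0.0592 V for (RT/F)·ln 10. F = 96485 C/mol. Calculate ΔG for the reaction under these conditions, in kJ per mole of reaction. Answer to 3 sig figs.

−131 kJ/mol

The standard cell potential is +0.346 − (−0.284) = +0.630 V, with n = 2 electrons in the balanced equation.
The reaction quotient is [Co^2+(aq)] / [Cu^2+(aq)] = 0.0192; by Nernst, E = +0.630 − (0.0592/2)(−1.717) = +0.6808 V.
ΔG = −nFE = −(2)(96485)(+0.6808) J/mol = −131 kJ/mol.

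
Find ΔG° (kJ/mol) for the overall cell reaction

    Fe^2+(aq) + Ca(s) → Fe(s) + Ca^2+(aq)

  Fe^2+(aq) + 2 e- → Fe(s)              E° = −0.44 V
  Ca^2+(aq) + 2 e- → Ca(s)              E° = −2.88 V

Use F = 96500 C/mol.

−471 kJ/mol

In the reaction as written Fe^2+(aq) is reduced, so the Fe²⁺/Fe couple is the cathode and Ca²⁺/Ca is the anode.
E°cell = −0.44 − (−2.88) = +2.44 V; balancing electrons gives n = 2.
ΔG° = −nFE°cell = −(2)(96500)(+2.44) J/mol = −471 kJ/mol.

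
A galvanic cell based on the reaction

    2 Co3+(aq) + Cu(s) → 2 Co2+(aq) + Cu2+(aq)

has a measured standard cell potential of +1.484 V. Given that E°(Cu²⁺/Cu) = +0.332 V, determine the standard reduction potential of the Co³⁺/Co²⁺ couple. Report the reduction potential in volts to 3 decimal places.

In the reaction as written the Co³⁺/Co²⁺ couple is reduced (cathode) and Cu²⁺/Cu is oxidized (anode), so E°cell = E°(Co³⁺/Co²⁺) − E°(Cu²⁺/Cu).
E°(Co³⁺/Co²⁺) = E°cell + E°(anode) = +1.484 + (+0.332) = +1.816 V.

+1.816 V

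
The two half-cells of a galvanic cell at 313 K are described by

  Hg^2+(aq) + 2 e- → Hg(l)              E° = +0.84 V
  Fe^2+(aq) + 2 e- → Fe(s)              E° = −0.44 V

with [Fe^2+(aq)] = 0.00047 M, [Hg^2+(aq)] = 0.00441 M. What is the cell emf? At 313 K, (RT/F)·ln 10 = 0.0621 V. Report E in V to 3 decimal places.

The Hg²⁺/Hg couple has the more positive E°, so it is the cathode; Fe²⁺/Fe is the anode.
E°cell = E°cat − E°an = +0.84 − (−0.44) = +1.28 V; n = 2.
For the overall reaction Hg^2+(aq) + Fe(s) → Hg(l) + Fe^2+(aq), Q = [Fe^2+(aq)] / [Hg^2+(aq)] = 0.107, giving log Q = −0.972.
By the Nernst equation, E = +1.28 − (0.0621/2)·(−0.972) = +1.310 V.

+1.310 V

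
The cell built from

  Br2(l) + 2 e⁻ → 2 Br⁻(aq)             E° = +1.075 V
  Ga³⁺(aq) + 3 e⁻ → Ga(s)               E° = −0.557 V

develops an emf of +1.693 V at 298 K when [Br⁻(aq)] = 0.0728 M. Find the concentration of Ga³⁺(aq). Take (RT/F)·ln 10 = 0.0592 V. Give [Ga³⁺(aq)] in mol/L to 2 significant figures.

2.1 M

The Br₂/Br⁻ couple has the larger reduction potential, so it is the cathode: E°cell = +1.075 − (−0.557) = +1.632 V and n = 6.
From the Nernst equation, log Q = n(E° − E)/0.0592 = 6·(+1.632 − (+1.693))/0.0592 = −6.182.
The balanced reaction is 3 Br2(l) + 2 Ga(s) → 6 Br⁻(aq) + 2 Ga³⁺(aq), so Q = [Br⁻(aq)]^6·[Ga³⁺(aq)]^2.
Isolating [Ga³⁺(aq)] in Q = 10^{−6.182} yields log [Ga³⁺(aq)] = 0.323, i.e. 2.1 M.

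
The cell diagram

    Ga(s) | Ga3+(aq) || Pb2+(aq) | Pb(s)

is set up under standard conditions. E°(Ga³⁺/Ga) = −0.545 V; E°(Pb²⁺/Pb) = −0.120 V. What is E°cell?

+0.425 V

By convention the left-hand electrode in cell notation is the anode (oxidation) and the right-hand electrode is the cathode (reduction).
E°cell = E°(right) − E°(left) = −0.120 − (−0.545) = +0.425 V.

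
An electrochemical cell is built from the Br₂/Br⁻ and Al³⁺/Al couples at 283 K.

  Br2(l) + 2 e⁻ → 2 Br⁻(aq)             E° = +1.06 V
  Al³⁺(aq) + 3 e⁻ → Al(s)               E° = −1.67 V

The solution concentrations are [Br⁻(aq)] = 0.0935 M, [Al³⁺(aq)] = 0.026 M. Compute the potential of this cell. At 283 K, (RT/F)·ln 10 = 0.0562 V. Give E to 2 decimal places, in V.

Since E°(Br₂/Br⁻) > E°(Al³⁺/Al), Br₂/Br⁻ serves as the cathode.
The standard potential is +1.06 − (−1.67) = +2.73 V and the balanced reaction transfers n = 6 electrons.
For the overall reaction 3 Br2(l) + 2 Al(s) → 6 Br⁻(aq) + 2 Al³⁺(aq), Q = [Br⁻(aq)]^6·[Al³⁺(aq)]^2 = 4.52×10^−10, giving log Q = −9.345.
By the Nernst equation, E = +2.73 − (0.0562/6)·(−9.345) = +2.82 V.

+2.82 V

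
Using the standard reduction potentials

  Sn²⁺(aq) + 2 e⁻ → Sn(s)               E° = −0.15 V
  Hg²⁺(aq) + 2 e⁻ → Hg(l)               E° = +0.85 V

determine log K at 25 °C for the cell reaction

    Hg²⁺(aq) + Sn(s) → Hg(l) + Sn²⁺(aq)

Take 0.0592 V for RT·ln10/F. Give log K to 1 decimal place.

The Hg²⁺/Hg couple is reduced (cathode); E°cell = +0.85 − (−0.15) = +1.00 V with n = 2.
At equilibrium E = 0, so log K = nE°cell / 0.0592 = (2)(+1.00) / 0.0592 = 33.8.

log K = 33.8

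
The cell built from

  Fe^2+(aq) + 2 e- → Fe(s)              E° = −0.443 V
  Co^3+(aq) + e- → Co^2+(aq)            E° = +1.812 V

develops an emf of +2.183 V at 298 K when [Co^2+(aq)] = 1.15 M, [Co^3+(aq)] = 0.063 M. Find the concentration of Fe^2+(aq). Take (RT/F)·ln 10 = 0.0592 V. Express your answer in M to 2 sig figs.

Co³⁺/Co²⁺ is the cathode (higher E°); E°cell = +1.812 − (−0.443) = +2.255 V with n = 2.
Since E = E° − (0.0592/n)·log Q, log Q = n(E° − E)/0.0592 = 2.432.
The balanced reaction is 2 Co^3+(aq) + Fe(s) → 2 Co^2+(aq) + Fe^2+(aq), so Q = ([Co^2+(aq)]^2·[Fe^2+(aq)]) / [Co^3+(aq)]^2.
Isolating [Fe^2+(aq)] in Q = 10^{2.432} yields log [Fe^2+(aq)] = −0.091, i.e. 0.81 M.

0.81 M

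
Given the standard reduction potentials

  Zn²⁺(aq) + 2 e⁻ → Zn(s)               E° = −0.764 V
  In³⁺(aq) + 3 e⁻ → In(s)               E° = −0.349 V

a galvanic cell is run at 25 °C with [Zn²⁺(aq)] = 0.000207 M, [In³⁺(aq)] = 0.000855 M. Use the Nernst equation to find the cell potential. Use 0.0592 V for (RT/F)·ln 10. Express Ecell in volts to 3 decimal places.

+0.464 V

Since E°(In³⁺/In) > E°(Zn²⁺/Zn), In³⁺/In serves as the cathode.
The standard potential is −0.349 − (−0.764) = +0.415 V and the balanced reaction transfers n = 6 electrons.
Balancing gives 2 In³⁺(aq) + 3 Zn(s) → 2 In(s) + 3 Zn²⁺(aq); hence Q = [Zn²⁺(aq)]^3 / [In³⁺(aq)]^2 = 1.21×10^−5 (log Q = −4.916).
Applying E = E° − (RT ln10/nF)·log Q gives +0.415 − (0.0592/6)(−4.916) = +0.464 V.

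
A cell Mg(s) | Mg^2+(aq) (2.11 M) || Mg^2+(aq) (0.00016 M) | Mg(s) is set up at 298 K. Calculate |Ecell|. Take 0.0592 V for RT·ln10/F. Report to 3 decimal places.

For a concentration cell E°cell = 0, since both electrodes use the same couple.
The compartment with the higher Mg^2+(aq) concentration (2.11 M) acts as the cathode; ions are reduced there and produced at the dilute (0.00016 M) anode.
With n = 2, Ecell = −(0.0592/2)·log([dilute]/[conc]) = −(0.0592/2)·log(0.00016/2.11) = +0.122 V.

0.122 V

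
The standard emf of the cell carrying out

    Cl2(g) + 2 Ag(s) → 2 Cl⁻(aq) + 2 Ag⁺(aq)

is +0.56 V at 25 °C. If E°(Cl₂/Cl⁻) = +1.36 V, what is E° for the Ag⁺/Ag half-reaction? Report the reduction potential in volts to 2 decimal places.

+0.80 V

In the reaction as written the Cl₂/Cl⁻ couple is reduced (cathode) and Ag⁺/Ag is oxidized (anode), so E°cell = E°(Cl₂/Cl⁻) − E°(Ag⁺/Ag).
E°(Ag⁺/Ag) = E°(cathode) − E°cell = +1.36 − (+0.56) = +0.80 V.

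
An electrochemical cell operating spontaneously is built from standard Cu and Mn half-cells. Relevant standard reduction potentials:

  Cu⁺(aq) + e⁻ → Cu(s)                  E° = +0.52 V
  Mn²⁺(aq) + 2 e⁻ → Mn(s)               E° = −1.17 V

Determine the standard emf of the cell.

+1.69 V

The Cu⁺/Cu couple has the higher E°, so Cu ion is reduced (cathode) and Mn is oxidized (anode).
E°cell = E°(cathode) − E°(anode) = +0.52 − (−1.17) = +1.69 V.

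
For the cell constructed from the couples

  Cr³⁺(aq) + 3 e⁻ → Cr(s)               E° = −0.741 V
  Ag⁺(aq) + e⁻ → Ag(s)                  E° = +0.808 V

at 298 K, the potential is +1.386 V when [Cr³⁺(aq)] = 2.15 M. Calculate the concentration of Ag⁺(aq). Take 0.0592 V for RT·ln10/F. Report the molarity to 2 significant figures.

0.0023 M

Ag⁺/Ag is the cathode (higher E°); E°cell = +0.808 − (−0.741) = +1.549 V with n = 3.
From the Nernst equation, log Q = n(E° − E)/0.0592 = 3·(+1.549 − (+1.386))/0.0592 = 8.260.
The balanced reaction is 3 Ag⁺(aq) + Cr(s) → 3 Ag(s) + Cr³⁺(aq), so Q = [Cr³⁺(aq)] / [Ag⁺(aq)]^3.
Solving for the unknown gives log [Ag⁺(aq)] = −2.643, so [Ag⁺(aq)] ≈ 0.0023 M.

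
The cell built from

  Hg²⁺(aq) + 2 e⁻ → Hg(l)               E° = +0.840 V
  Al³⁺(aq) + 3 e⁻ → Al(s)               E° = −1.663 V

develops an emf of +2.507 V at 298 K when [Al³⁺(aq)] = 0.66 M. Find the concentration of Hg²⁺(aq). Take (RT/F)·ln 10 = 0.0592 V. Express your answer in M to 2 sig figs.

1.0 M

With Hg²⁺/Hg at the cathode and Al³⁺/Al at the anode, E°cell = +0.840 − (−1.663) = +2.503 V (n = 6).
Since E = E° − (0.0592/n)·log Q, log Q = n(E° − E)/0.0592 = −0.405.
For 3 Hg²⁺(aq) + 2 Al(s) → 3 Hg(l) + 2 Al³⁺(aq), the reaction quotient is Q = [Al³⁺(aq)]^2 / [Hg²⁺(aq)]^3.
Isolating [Hg²⁺(aq)] in Q = 10^{−0.405} yields log [Hg²⁺(aq)] = 0.015, i.e. 1.0 M.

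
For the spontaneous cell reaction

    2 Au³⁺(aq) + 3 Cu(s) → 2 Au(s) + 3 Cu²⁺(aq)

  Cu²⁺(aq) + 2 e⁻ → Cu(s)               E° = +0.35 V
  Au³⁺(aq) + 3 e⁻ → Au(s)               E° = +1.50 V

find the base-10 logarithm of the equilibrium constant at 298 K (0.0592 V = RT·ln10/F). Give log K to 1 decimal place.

The Au³⁺/Au couple is reduced (cathode); E°cell = +1.50 − (+0.35) = +1.15 V with n = 6.
At equilibrium E = 0, so log K = nE°cell / 0.0592 = (6)(+1.15) / 0.0592 = 116.6.

log K = 116.6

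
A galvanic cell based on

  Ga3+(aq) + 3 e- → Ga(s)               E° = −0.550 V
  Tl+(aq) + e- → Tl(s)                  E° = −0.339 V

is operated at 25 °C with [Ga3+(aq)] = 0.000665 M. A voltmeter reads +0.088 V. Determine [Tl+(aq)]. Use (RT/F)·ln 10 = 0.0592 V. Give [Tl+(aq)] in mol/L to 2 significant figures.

Tl⁺/Tl is the cathode (higher E°); E°cell = −0.339 − (−0.550) = +0.211 V with n = 3.
Rearranging E = E° − (0.0592/n)·log Q gives log Q = 3(+0.211 − (+0.088))/0.0592 = 6.233.
Balancing electrons gives 3 Tl+(aq) + Ga(s) → 3 Tl(s) + Ga3+(aq); thus Q = [Ga3+(aq)] / [Tl+(aq)]^3.
Isolating [Tl+(aq)] in Q = 10^{6.233} yields log [Tl+(aq)] = −3.137, i.e. 0.00073 M.

0.00073 M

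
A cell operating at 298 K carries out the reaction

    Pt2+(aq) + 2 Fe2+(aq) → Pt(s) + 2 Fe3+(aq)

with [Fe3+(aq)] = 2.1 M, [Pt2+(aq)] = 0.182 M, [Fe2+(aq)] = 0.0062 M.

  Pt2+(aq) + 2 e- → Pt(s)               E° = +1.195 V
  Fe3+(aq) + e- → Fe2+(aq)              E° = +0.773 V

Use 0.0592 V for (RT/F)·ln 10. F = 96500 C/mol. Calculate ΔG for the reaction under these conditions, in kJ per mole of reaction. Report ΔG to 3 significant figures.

−48.3 kJ/mol

E°cell = +1.195 − (+0.773) = +0.422 V; the balanced reaction transfers n = 2 electrons.
The reaction quotient is [Fe3+(aq)]^2 / ([Pt2+(aq)]·[Fe2+(aq)]^2) = 6.3×10^5; by Nernst, E = +0.422 − (0.0592/2)(5.800) = +0.2503 V.
ΔG = −nFE = −(2)(96500)(+0.2503) J/mol = −48.3 kJ/mol.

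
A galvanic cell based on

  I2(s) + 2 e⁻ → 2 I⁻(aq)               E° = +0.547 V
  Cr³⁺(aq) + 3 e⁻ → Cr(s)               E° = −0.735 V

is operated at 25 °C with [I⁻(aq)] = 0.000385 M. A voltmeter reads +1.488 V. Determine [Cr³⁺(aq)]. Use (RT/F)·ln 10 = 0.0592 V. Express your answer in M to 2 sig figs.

The I₂/I⁻ couple has the larger reduction potential, so it is the cathode: E°cell = +0.547 − (−0.735) = +1.282 V and n = 6.
Since E = E° − (0.0592/n)·log Q, log Q = n(E° − E)/0.0592 = −20.878.
The balanced reaction is 3 I2(s) + 2 Cr(s) → 6 I⁻(aq) + 2 Cr³⁺(aq), so Q = [I⁻(aq)]^6·[Cr³⁺(aq)]^2.
Substituting the known concentrations and solving, log [Cr³⁺(aq)] = −0.195 and [Cr³⁺(aq)] = 0.64 M.

0.64 M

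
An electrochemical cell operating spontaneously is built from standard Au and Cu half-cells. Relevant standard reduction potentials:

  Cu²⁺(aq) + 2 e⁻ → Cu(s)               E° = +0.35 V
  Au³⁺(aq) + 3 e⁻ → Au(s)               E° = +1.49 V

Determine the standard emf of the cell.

The Au³⁺/Au couple has the higher E°, so Au ion is reduced (cathode) and Cu is oxidized (anode).
E°cell = E°(cathode) − E°(anode) = +1.49 − (+0.35) = +1.14 V.

+1.14 V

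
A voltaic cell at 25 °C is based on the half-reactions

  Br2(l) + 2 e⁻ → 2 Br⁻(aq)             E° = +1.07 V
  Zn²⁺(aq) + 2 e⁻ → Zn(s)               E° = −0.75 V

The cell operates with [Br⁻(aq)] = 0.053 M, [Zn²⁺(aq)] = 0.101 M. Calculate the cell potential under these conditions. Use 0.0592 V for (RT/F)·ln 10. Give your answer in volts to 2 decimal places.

+1.92 V

Since E°(Br₂/Br⁻) > E°(Zn²⁺/Zn), Br₂/Br⁻ serves as the cathode.
The standard potential is +1.07 − (−0.75) = +1.82 V and the balanced reaction transfers n = 2 electrons.
For the overall reaction Br2(l) + Zn(s) → 2 Br⁻(aq) + Zn²⁺(aq), Q = [Br⁻(aq)]^2·[Zn²⁺(aq)] = 0.000284, giving log Q = −3.547.
Applying E = E° − (RT ln10/nF)·log Q gives +1.82 − (0.0592/2)(−3.547) = +1.92 V.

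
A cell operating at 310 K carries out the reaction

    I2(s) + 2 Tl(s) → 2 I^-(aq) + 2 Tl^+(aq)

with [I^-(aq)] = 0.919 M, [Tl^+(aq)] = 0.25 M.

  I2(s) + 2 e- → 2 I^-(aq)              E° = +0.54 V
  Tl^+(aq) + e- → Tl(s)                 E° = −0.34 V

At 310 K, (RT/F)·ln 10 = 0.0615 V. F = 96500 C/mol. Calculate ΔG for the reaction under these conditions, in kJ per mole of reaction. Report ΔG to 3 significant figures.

The standard cell potential is +0.54 − (−0.34) = +0.88 V, with n = 2 electrons in the balanced equation.
Q = [I^-(aq)]^2·[Tl^+(aq)]^2 = 0.0528, so log Q = −1.277 and E = +0.88 − (0.0615/2)(−1.277) = +0.9193 V.
Then ΔG = −nFE = −2 × 96500 × +0.9193 J/mol = −177 kJ/mol.

−177 kJ/mol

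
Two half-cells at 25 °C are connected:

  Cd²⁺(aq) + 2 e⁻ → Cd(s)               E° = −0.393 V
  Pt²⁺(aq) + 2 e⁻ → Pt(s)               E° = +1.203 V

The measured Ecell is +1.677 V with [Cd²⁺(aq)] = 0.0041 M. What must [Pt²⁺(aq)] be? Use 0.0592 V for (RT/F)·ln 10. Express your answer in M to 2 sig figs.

2.2 M

Pt²⁺/Pt is the cathode (higher E°); E°cell = +1.203 − (−0.393) = +1.596 V with n = 2.
Since E = E° − (0.0592/n)·log Q, log Q = n(E° − E)/0.0592 = −2.736.
The balanced reaction is Pt²⁺(aq) + Cd(s) → Pt(s) + Cd²⁺(aq), so Q = [Cd²⁺(aq)] / [Pt²⁺(aq)].
Substituting the known concentrations and solving, log [Pt²⁺(aq)] = 0.349 and [Pt²⁺(aq)] = 2.2 M.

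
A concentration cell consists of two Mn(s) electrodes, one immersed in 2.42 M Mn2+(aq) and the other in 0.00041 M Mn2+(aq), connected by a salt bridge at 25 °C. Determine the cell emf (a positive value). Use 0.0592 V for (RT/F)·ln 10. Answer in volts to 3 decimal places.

0.112 V

For a concentration cell E°cell = 0, since both electrodes use the same couple.
The compartment with the higher Mn2+(aq) concentration (2.42 M) acts as the cathode; ions are reduced there and produced at the dilute (0.00041 M) anode.
With n = 2, Ecell = −(0.0592/2)·log([dilute]/[conc]) = −(0.0592/2)·log(0.00041/2.42) = +0.112 V.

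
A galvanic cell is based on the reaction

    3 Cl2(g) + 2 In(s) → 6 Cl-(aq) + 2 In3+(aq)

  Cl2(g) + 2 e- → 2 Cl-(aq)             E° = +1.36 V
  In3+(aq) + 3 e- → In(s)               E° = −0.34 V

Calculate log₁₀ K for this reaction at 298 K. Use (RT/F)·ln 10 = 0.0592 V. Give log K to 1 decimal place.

log K = 172.3

The Cl₂/Cl⁻ couple is reduced (cathode); E°cell = +1.36 − (−0.34) = +1.70 V with n = 6.
At equilibrium E = 0, so log K = nE°cell / 0.0592 = (6)(+1.70) / 0.0592 = 172.3.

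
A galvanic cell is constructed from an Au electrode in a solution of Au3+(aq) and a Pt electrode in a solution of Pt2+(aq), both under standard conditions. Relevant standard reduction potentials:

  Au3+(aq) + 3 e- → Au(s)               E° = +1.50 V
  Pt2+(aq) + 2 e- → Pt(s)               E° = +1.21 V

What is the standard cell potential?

+0.29 V

The Au³⁺/Au couple has the higher E°, so Au ion is reduced (cathode) and Pt is oxidized (anode).
E°cell = E°(cathode) − E°(anode) = +1.50 − (+1.21) = +0.29 V.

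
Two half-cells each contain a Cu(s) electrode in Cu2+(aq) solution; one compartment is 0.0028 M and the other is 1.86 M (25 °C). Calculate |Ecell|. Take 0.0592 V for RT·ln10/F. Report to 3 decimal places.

For a concentration cell E°cell = 0, since both electrodes use the same couple.
The compartment with the higher Cu2+(aq) concentration (1.86 M) acts as the cathode; ions are reduced there and produced at the dilute (0.0028 M) anode.
With n = 2, Ecell = −(0.0592/2)·log([dilute]/[conc]) = −(0.0592/2)·log(0.0028/1.86) = +0.084 V.

0.084 V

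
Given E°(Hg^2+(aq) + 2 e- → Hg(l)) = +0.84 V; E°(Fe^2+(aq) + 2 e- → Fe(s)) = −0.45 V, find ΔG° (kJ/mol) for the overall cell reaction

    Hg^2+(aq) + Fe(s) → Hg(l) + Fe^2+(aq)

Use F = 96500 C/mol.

−249 kJ/mol

In the reaction as written Hg^2+(aq) is reduced, so the Hg²⁺/Hg couple is the cathode and Fe²⁺/Fe is the anode.
E°cell = +0.84 − (−0.45) = +1.29 V; balancing electrons gives n = 2.
ΔG° = −nFE°cell = −(2)(96500)(+1.29) J/mol = −249 kJ/mol.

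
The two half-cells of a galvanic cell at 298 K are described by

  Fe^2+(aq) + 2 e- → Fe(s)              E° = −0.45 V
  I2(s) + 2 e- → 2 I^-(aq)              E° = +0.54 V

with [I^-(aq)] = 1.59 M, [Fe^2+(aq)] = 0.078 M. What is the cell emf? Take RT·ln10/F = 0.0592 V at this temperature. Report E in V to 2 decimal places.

+1.01 V

I₂/I⁻ is reduced (cathode, E° = +0.54 V) and Fe²⁺/Fe is oxidized (anode).
E°cell = +0.54 − (−0.45) = +0.99 V, with n = 2 electrons transferred.
The balanced reaction is I2(s) + Fe(s) → 2 I^-(aq) + Fe^2+(aq), so Q = [I^-(aq)]^2·[Fe^2+(aq)] = 0.197 and log Q = −0.705.
Applying E = E° − (RT ln10/nF)·log Q gives +0.99 − (0.0592/2)(−0.705) = +1.01 V.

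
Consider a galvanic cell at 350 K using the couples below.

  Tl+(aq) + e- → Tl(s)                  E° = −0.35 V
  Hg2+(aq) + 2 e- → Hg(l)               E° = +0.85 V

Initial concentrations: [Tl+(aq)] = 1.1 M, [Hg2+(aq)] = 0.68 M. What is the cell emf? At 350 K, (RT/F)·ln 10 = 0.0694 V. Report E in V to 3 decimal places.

+1.191 V

Hg²⁺/Hg is reduced (cathode, E° = +0.85 V) and Tl⁺/Tl is oxidized (anode).
E°cell = E°cat − E°an = +0.85 − (−0.35) = +1.20 V; n = 2.
For the overall reaction Hg2+(aq) + 2 Tl(s) → Hg(l) + 2 Tl+(aq), Q = [Tl+(aq)]^2 / [Hg2+(aq)] = 1.78, giving log Q = 0.250.
By the Nernst equation, E = +1.20 − (0.0694/2)·(0.250) = +1.191 V.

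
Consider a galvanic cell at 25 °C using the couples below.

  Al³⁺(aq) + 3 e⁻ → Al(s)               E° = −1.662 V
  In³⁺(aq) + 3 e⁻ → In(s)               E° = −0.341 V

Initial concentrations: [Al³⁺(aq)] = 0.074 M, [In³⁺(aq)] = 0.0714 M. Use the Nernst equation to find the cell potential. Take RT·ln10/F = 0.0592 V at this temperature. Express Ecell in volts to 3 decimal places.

+1.321 V

The In³⁺/In couple has the more positive E°, so it is the cathode; Al³⁺/Al is the anode.
The standard potential is −0.341 − (−1.662) = +1.321 V and the balanced reaction transfers n = 3 electrons.
The balanced reaction is In³⁺(aq) + Al(s) → In(s) + Al³⁺(aq), so Q = [Al³⁺(aq)] / [In³⁺(aq)] = 1.04 and log Q = 0.016.
Applying E = E° − (RT ln10/nF)·log Q gives +1.321 − (0.0592/3)(0.016) = +1.321 V.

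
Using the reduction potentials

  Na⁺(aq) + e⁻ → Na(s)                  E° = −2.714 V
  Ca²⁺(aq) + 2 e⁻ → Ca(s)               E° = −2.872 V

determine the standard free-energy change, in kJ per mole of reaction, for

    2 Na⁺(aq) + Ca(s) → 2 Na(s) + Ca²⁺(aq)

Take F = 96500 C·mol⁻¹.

−30.5 kJ/mol

In the reaction as written Na⁺(aq) is reduced, so the Na⁺/Na couple is the cathode and Ca²⁺/Ca is the anode.
E°cell = −2.714 − (−2.872) = +0.158 V; balancing electrons gives n = 2.
ΔG° = −nFE°cell = −(2)(96500)(+0.158) J/mol = −30.5 kJ/mol.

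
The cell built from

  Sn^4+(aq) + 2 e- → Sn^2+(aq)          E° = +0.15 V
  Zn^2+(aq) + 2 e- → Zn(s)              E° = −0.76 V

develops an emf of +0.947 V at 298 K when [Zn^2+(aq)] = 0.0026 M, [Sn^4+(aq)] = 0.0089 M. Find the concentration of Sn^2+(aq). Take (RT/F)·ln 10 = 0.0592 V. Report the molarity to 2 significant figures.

0.19 M

The Sn⁴⁺/Sn²⁺ couple has the larger reduction potential, so it is the cathode: E°cell = +0.15 − (−0.76) = +0.91 V and n = 2.
Rearranging E = E° − (0.0592/n)·log Q gives log Q = 2(+0.91 − (+0.947))/0.0592 = −1.250.
The balanced reaction is Sn^4+(aq) + Zn(s) → Sn^2+(aq) + Zn^2+(aq), so Q = ([Sn^2+(aq)]·[Zn^2+(aq)]) / [Sn^4+(aq)].
Solving for the unknown gives log [Sn^2+(aq)] = −0.716, so [Sn^2+(aq)] ≈ 0.19 M.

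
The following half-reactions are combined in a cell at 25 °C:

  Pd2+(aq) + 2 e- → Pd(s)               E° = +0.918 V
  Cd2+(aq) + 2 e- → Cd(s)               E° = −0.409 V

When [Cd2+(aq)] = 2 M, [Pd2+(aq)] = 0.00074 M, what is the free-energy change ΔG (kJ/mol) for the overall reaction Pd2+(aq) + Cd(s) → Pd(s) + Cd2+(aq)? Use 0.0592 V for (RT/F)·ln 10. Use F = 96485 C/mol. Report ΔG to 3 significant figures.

−236 kJ/mol

E°cell = +0.918 − (−0.409) = +1.327 V; the balanced reaction transfers n = 2 electrons.
The reaction quotient is [Cd2+(aq)] / [Pd2+(aq)] = 2.7×10^3; by Nernst, E = +1.327 − (0.0592/2)(3.432) = +1.2254 V.
Then ΔG = −nFE = −2 × 96485 × +1.2254 J/mol = −236 kJ/mol.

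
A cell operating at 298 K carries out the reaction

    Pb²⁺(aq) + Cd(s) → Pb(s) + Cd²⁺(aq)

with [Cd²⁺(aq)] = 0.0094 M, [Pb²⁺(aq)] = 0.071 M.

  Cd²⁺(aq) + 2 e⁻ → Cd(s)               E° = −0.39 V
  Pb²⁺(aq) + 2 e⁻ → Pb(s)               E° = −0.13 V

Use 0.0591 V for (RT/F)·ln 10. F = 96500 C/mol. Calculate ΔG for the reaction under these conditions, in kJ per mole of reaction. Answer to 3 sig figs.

−55.2 kJ/mol

With Pb²⁺/Pb reduced at the cathode, E°cell = −0.13 − (−0.39) = +0.26 V and n = 2.
Q = [Cd²⁺(aq)] / [Pb²⁺(aq)] = 0.132, so log Q = −0.878 and E = +0.26 − (0.0591/2)(−0.878) = +0.2859 V.
ΔG = −nFE = −(2)(96500)(+0.2859) J/mol = −55.2 kJ/mol.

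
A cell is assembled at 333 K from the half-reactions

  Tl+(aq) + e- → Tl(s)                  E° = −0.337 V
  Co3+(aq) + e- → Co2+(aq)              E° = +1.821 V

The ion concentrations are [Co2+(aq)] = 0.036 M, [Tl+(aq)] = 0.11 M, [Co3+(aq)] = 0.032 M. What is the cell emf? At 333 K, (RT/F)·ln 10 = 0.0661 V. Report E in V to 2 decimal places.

+2.22 V

Since E°(Co³⁺/Co²⁺) > E°(Tl⁺/Tl), Co³⁺/Co²⁺ serves as the cathode.
The standard potential is +1.821 − (−0.337) = +2.158 V and the balanced reaction transfers n = 1 electron.
The balanced reaction is Co3+(aq) + Tl(s) → Co2+(aq) + Tl+(aq), so Q = ([Co2+(aq)]·[Tl+(aq)]) / [Co3+(aq)] = 0.124 and log Q = −0.907.
Applying E = E° − (RT ln10/nF)·log Q gives +2.158 − (0.0661/1)(−0.907) = +2.22 V.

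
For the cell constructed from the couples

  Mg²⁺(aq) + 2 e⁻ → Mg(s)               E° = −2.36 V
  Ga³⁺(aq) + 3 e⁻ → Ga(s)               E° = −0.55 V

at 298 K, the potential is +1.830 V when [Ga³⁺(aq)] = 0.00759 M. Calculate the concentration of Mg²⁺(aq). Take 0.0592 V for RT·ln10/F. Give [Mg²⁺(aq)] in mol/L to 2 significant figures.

The Ga³⁺/Ga couple has the larger reduction potential, so it is the cathode: E°cell = −0.55 − (−2.36) = +1.81 V and n = 6.
Since E = E° − (0.0592/n)·log Q, log Q = n(E° − E)/0.0592 = −2.027.
Balancing electrons gives 2 Ga³⁺(aq) + 3 Mg(s) → 2 Ga(s) + 3 Mg²⁺(aq); thus Q = [Mg²⁺(aq)]^3 / [Ga³⁺(aq)]^2.
Substituting the known concentrations and solving, log [Mg²⁺(aq)] = −2.089 and [Mg²⁺(aq)] = 0.0081 M.

0.0081 M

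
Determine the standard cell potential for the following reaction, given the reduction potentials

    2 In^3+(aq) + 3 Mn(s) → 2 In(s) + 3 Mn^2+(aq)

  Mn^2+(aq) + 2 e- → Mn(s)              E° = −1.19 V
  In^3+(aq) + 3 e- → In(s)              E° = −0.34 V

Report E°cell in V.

+0.85 V

In^3+(aq) gains electrons, so the In³⁺/In couple is the cathode; the Mn²⁺/Mn couple is the anode.
E°cell = E°(cathode) − E°(anode) = −0.34 − (−1.19) = +0.85 V.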